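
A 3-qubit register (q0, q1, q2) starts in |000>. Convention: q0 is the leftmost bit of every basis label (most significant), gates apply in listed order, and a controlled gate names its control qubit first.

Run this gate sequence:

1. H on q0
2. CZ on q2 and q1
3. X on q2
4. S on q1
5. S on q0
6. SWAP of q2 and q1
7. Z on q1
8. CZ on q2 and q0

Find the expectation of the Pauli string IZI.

In the final state, IZI has expectation -1.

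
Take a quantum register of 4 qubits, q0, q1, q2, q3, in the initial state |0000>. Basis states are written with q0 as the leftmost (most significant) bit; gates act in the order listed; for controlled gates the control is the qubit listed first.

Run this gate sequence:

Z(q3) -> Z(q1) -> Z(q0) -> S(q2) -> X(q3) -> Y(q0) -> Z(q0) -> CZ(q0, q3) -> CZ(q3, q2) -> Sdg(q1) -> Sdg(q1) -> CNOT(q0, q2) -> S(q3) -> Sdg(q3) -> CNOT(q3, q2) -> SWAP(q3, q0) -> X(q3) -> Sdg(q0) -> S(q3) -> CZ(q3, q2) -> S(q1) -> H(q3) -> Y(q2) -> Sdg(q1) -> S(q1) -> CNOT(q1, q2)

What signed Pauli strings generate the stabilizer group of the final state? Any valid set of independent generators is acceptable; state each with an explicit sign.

One valid set of independent stabilizer generators is +IIIX, -ZIII, +IZII, -IIZI (any independent generating set of the same group is equally correct). Key observation: steps 13-14 multiply out to the identity, so the circuit reduces to the remaining gates.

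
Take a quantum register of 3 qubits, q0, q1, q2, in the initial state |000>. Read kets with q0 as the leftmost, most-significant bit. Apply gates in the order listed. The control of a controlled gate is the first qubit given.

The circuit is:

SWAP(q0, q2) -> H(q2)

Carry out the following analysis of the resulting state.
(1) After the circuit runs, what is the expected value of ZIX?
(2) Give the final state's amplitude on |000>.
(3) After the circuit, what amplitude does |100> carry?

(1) In the final state, ZIX has expectation 1.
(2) The amplitude on |000> is sqrt(2)/2.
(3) The final state's coefficient on |100> equals 0.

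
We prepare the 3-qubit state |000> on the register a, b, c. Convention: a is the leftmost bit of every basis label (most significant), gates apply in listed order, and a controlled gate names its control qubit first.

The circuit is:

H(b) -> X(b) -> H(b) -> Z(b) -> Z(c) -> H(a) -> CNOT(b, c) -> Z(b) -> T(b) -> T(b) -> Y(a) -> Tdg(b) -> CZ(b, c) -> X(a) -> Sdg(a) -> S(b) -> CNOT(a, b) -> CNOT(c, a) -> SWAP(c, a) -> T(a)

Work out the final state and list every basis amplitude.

After the circuit, the state carries amplitude sqrt(2)*I/2 on |000>, -sqrt(2)/2 on |011>, and 0 on every other basis state.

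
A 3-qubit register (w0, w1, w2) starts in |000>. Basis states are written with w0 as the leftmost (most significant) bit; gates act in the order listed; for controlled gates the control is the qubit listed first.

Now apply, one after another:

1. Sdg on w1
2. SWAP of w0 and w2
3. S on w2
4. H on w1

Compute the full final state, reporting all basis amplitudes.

The resulting statevector has amplitude sqrt(2)/2 on |000>, sqrt(2)/2 on |010>, and 0 on every other basis state.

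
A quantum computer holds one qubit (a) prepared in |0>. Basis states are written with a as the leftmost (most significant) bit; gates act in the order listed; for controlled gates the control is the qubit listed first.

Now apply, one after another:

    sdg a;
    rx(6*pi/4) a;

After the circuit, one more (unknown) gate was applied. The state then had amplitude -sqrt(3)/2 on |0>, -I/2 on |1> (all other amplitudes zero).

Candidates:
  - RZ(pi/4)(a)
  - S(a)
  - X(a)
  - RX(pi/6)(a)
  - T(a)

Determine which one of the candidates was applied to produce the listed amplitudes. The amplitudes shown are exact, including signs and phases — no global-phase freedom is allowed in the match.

The applied gate was RX(pi/6)(a).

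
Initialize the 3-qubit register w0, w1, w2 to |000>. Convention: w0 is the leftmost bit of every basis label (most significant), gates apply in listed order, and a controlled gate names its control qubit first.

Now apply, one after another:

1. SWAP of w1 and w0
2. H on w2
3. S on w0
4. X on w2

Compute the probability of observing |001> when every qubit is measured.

The probability of measuring |001> is 1/2.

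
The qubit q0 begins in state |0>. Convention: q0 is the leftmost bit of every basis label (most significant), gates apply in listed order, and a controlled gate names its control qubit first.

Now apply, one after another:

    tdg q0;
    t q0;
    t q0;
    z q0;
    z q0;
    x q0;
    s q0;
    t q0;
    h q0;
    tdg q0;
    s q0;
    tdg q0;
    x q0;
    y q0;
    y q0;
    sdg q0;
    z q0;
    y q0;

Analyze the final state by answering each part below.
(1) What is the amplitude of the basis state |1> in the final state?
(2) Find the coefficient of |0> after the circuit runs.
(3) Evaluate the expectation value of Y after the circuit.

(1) The final state's coefficient on |1> equals sqrt(2)*exp(I*pi/4)/2.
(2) The final state's coefficient on |0> equals sqrt(2)*exp(3*I*pi/4)/2.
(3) In the final state, Y has expectation -1.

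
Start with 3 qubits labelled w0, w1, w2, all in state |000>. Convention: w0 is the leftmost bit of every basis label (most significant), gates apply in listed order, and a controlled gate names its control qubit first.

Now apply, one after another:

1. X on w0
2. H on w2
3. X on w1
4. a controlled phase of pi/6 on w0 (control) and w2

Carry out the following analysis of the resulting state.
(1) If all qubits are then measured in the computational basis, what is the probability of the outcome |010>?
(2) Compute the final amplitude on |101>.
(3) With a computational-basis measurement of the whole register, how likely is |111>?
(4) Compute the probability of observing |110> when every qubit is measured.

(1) A full measurement returns |010> with probability 0.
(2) The final state's coefficient on |101> equals 0.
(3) A full measurement returns |111> with probability 1/2.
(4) A full measurement returns |110> with probability 1/2.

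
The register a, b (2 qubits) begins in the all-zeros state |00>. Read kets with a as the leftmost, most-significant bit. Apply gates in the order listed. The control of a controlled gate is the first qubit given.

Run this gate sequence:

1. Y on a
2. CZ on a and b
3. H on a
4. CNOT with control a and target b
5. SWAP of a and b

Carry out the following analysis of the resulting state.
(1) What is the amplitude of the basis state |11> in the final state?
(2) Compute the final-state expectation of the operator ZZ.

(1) The amplitude on |11> is -sqrt(2)*I/2.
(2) The observable ZZ averages to 1.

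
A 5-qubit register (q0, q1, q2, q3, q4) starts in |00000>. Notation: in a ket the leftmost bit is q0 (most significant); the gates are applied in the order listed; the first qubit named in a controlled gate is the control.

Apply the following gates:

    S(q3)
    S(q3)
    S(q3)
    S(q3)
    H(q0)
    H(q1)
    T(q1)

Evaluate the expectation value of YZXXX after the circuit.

The expectation value of YZXXX is 0. Key observation: steps 1-4 multiply out to the identity, so the circuit reduces to the remaining gates.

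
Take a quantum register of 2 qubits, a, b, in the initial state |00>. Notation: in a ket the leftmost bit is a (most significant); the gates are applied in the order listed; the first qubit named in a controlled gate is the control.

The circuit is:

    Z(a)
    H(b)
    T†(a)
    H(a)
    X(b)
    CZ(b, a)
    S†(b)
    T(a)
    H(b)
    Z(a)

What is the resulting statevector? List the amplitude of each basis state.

The final amplitudes are sqrt(2)*(1 - I)/4 on |00>, sqrt(2)*(1 + I)/4 on |01>, sqrt(2)*(-1 - I)*exp(I*pi/4)/4 on |10>, -1/2 on |11>.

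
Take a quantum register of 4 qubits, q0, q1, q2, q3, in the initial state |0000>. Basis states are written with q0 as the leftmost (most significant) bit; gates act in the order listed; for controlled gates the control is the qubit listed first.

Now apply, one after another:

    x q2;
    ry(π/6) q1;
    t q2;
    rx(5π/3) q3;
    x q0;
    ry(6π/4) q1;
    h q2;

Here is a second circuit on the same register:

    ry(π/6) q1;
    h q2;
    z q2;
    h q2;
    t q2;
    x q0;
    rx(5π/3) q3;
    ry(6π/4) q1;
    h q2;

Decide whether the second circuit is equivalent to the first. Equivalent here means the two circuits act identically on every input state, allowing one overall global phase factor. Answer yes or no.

Yes, they are equivalent — the unitaries differ by at most a global phase.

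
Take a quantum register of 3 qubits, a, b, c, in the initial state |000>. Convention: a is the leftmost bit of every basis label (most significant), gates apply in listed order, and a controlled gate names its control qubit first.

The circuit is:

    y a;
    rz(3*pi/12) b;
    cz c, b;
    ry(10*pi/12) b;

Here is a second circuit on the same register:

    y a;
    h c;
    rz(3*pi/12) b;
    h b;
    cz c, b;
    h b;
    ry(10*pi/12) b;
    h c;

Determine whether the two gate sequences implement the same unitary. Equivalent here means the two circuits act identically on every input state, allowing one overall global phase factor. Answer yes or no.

No — the two circuits implement different unitaries, even allowing a global phase.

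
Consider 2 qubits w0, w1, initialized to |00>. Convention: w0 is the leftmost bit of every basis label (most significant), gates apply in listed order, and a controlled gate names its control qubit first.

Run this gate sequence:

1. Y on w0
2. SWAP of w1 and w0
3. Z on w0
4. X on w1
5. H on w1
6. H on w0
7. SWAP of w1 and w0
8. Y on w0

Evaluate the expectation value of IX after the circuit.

The observable IX averages to 1.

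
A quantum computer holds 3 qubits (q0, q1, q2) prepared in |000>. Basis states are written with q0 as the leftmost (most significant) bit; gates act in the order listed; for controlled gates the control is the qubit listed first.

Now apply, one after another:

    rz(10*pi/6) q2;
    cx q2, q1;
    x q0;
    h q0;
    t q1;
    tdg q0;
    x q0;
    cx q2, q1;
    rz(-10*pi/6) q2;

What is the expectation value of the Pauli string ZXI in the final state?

The expectation value of ZXI is 0.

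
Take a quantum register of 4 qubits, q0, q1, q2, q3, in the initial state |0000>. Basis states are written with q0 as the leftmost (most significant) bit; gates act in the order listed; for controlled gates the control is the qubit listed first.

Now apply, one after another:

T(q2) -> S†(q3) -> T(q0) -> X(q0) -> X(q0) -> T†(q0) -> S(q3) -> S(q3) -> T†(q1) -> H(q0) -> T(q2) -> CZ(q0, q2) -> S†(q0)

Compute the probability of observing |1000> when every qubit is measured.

Outcome |1000> occurs with probability 1/2. Key observation: the block from step 2 through step 7 cancels to the identity and can be dropped.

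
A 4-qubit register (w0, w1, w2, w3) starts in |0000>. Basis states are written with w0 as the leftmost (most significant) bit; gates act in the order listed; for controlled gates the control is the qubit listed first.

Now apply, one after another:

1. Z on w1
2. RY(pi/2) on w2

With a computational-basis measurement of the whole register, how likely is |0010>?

Outcome |0010> occurs with probability 1/2.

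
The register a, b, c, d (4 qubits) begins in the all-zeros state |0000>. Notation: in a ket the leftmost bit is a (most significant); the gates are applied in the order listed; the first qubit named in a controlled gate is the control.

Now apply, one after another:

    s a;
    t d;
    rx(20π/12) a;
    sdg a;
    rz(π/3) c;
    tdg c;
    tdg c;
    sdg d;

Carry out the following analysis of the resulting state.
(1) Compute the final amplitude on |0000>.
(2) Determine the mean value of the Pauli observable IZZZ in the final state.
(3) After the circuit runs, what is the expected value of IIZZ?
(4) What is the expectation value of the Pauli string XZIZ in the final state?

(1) |0000> carries amplitude sqrt(3)*exp(5*I*pi/6)/2 in the final state.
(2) The observable IZZZ averages to 1.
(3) The observable IIZZ averages to 1.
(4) In the final state, XZIZ has expectation sqrt(3)/2.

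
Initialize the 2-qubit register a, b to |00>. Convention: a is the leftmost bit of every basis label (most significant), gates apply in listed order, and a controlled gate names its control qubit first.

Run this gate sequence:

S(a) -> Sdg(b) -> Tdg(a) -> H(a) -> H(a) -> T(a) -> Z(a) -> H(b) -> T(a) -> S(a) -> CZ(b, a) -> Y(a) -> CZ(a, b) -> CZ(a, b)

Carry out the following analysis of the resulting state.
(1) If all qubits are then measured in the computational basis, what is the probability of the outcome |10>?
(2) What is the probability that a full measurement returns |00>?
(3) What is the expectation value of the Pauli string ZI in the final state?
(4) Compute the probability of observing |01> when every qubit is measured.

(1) Outcome |10> occurs with probability 1/2.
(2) A full measurement returns |00> with probability 0.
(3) The expectation value of ZI is -1.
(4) Outcome |01> occurs with probability 0.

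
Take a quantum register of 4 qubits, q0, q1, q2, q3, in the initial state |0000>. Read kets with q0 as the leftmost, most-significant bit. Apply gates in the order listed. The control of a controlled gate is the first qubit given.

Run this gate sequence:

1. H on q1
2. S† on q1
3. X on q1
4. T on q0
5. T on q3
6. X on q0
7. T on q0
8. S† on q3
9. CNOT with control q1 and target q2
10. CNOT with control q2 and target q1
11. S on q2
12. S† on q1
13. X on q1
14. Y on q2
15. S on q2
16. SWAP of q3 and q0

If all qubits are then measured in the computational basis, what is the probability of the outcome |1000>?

The probability of measuring |1000> is 0.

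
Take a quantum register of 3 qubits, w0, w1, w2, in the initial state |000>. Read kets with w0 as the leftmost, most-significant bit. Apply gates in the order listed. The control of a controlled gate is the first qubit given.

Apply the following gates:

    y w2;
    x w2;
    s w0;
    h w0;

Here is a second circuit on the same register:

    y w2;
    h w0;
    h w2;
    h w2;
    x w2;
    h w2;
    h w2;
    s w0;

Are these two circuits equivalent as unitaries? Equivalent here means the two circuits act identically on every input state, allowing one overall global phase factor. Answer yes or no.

No: there is an input state on which the two circuits produce genuinely different outputs (not merely differing by a phase).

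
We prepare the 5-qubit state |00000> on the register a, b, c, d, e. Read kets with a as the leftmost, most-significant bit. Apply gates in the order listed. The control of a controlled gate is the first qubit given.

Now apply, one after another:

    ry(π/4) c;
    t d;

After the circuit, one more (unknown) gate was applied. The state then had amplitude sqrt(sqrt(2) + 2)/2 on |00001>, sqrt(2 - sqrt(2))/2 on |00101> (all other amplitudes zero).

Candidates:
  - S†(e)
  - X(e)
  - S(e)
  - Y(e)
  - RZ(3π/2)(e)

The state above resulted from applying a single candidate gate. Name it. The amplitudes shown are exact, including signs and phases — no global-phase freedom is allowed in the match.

It was X(e) that produced the state shown.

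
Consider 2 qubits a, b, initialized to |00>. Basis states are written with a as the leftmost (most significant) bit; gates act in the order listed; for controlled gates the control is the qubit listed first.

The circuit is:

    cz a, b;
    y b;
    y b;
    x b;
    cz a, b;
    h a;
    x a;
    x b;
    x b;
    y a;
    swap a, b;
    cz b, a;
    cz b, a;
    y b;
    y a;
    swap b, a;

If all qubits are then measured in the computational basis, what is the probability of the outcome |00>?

The probability of measuring |00> is 1/2.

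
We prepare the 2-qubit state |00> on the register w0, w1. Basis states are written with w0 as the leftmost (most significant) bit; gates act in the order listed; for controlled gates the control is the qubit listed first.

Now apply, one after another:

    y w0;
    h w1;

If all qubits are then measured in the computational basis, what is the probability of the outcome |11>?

A full measurement returns |11> with probability 1/2.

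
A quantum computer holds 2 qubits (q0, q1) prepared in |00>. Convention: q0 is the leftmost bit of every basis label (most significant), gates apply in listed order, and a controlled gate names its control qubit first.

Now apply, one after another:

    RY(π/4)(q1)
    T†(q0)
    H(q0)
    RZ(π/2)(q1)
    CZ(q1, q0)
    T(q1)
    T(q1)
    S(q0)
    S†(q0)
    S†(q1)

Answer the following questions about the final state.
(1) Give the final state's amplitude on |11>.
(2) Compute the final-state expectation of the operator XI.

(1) The final state's coefficient on |11> equals -sqrt(4 - 2*sqrt(2))*exp(I*pi/4)/4. Key observation: the block from step 8 through step 9 cancels to the identity and can be dropped.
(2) In the final state, XI has expectation sqrt(2)/2.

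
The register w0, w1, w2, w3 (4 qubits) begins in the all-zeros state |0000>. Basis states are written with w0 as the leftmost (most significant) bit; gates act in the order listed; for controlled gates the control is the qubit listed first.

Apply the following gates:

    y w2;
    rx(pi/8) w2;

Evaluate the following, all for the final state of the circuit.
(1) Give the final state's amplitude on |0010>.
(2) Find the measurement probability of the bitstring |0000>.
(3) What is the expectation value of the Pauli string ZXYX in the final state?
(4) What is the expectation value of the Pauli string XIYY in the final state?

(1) The amplitude on |0010> is I*cos(pi/16).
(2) The probability of measuring |0000> is sin(pi/16)**2.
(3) In the final state, ZXYX has expectation 0.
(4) In the final state, XIYY has expectation 0.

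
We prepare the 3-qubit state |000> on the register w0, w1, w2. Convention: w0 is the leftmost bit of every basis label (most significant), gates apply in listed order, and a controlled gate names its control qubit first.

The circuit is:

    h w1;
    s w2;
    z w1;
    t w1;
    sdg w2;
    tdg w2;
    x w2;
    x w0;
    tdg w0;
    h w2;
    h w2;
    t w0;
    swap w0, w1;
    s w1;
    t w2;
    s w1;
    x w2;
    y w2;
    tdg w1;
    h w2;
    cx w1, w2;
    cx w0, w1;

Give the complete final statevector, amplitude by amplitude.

After the circuit, the state carries amplitude 0 on |000>, 0 on |001>, I/2 on |010>, -I/2 on |011>, -exp(3*I*pi/4)/2 on |100>, exp(3*I*pi/4)/2 on |101>, 0 on |110>, 0 on |111>. Key observation: steps 9-12 multiply out to the identity, so the circuit reduces to the remaining gates.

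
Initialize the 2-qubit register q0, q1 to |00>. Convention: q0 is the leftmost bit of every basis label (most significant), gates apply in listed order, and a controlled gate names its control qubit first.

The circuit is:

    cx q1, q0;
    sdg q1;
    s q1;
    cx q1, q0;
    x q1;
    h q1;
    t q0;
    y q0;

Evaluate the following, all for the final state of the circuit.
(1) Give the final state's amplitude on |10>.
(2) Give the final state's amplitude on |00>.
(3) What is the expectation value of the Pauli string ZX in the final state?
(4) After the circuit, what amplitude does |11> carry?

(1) The final state's coefficient on |10> equals sqrt(2)*I/2. Key observation: the block from step 1 through step 4 cancels to the identity and can be dropped.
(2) The amplitude on |00> is 0.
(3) The observable ZX averages to 1.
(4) |11> carries amplitude -sqrt(2)*I/2 in the final state.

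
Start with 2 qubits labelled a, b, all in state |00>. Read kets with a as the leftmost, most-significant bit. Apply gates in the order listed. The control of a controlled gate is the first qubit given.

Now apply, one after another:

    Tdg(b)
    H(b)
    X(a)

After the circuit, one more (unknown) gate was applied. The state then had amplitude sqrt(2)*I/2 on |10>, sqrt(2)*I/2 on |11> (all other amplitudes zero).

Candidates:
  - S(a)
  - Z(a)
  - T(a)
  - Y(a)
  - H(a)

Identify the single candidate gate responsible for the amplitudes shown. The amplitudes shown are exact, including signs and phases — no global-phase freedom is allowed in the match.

The unique candidate consistent with the amplitudes is S(a).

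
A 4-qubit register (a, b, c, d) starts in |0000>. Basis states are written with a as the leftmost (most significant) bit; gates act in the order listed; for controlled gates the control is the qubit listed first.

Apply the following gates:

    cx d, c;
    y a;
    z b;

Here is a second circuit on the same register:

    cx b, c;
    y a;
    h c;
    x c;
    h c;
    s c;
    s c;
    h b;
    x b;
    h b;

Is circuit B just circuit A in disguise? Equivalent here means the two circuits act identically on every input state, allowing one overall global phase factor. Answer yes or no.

No, they are not equivalent — no single phase factor reconciles the two unitaries.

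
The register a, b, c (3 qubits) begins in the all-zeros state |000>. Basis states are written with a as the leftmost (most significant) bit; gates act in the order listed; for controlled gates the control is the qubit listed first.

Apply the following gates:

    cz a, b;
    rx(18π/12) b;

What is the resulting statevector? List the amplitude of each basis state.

After the circuit, the state carries amplitude -sqrt(2)/2 on |000>, -sqrt(2)*I/2 on |010>, and 0 on every other basis state.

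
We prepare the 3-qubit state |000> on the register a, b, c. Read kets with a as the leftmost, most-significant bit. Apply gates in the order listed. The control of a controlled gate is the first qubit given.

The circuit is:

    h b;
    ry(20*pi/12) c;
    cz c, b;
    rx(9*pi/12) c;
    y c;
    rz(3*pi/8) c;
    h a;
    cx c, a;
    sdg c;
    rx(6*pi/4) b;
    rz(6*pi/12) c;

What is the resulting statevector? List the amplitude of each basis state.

The final amplitudes are sqrt(2)*sqrt(1/2 - sqrt(2)/4)*exp(-7*I*pi/16)/8 - sqrt(6)*I*sqrt(sqrt(2)/4 + 1/2)*exp(-7*I*pi/16)/8 + sqrt(2)*I*sqrt(1/2 - sqrt(2)/4)*exp(-7*I*pi/16)/8 - sqrt(6)*sqrt(sqrt(2)/4 + 1/2)*exp(-7*I*pi/16)/8 on |000>, sqrt(6)*I*sqrt(1/2 - sqrt(2)/4)*exp(7*I*pi/16)/8 + sqrt(2)*I*sqrt(sqrt(2)/4 + 1/2)*exp(7*I*pi/16)/8 + sqrt(6)*sqrt(1/2 - sqrt(2)/4)*exp(7*I*pi/16)/8 + sqrt(2)*sqrt(sqrt(2)/4 + 1/2)*exp(7*I*pi/16)/8 on |001>, -sqrt(6)*I*sqrt(sqrt(2)/4 + 1/2)*exp(-7*I*pi/16)/8 - sqrt(2)*I*sqrt(1/2 - sqrt(2)/4)*exp(-7*I*pi/16)/8 - sqrt(2)*sqrt(1/2 - sqrt(2)/4)*exp(-7*I*pi/16)/8 - sqrt(6)*sqrt(sqrt(2)/4 + 1/2)*exp(-7*I*pi/16)/8 on |010>, -sqrt(2)*sqrt(sqrt(2)/4 + 1/2)*exp(7*I*pi/16)/8 - sqrt(2)*I*sqrt(sqrt(2)/4 + 1/2)*exp(7*I*pi/16)/8 + sqrt(6)*I*sqrt(1/2 - sqrt(2)/4)*exp(7*I*pi/16)/8 + sqrt(6)*sqrt(1/2 - sqrt(2)/4)*exp(7*I*pi/16)/8 on |011>, sqrt(2)*sqrt(1/2 - sqrt(2)/4)*exp(-7*I*pi/16)/8 - sqrt(6)*I*sqrt(sqrt(2)/4 + 1/2)*exp(-7*I*pi/16)/8 + sqrt(2)*I*sqrt(1/2 - sqrt(2)/4)*exp(-7*I*pi/16)/8 - sqrt(6)*sqrt(sqrt(2)/4 + 1/2)*exp(-7*I*pi/16)/8 on |100>, sqrt(6)*I*sqrt(1/2 - sqrt(2)/4)*exp(7*I*pi/16)/8 + sqrt(2)*I*sqrt(sqrt(2)/4 + 1/2)*exp(7*I*pi/16)/8 + sqrt(6)*sqrt(1/2 - sqrt(2)/4)*exp(7*I*pi/16)/8 + sqrt(2)*sqrt(sqrt(2)/4 + 1/2)*exp(7*I*pi/16)/8 on |101>, -sqrt(6)*I*sqrt(sqrt(2)/4 + 1/2)*exp(-7*I*pi/16)/8 - sqrt(2)*I*sqrt(1/2 - sqrt(2)/4)*exp(-7*I*pi/16)/8 - sqrt(2)*sqrt(1/2 - sqrt(2)/4)*exp(-7*I*pi/16)/8 - sqrt(6)*sqrt(sqrt(2)/4 + 1/2)*exp(-7*I*pi/16)/8 on |110>, -sqrt(2)*sqrt(sqrt(2)/4 + 1/2)*exp(7*I*pi/16)/8 - sqrt(2)*I*sqrt(sqrt(2)/4 + 1/2)*exp(7*I*pi/16)/8 + sqrt(6)*I*sqrt(1/2 - sqrt(2)/4)*exp(7*I*pi/16)/8 + sqrt(6)*sqrt(1/2 - sqrt(2)/4)*exp(7*I*pi/16)/8 on |111>.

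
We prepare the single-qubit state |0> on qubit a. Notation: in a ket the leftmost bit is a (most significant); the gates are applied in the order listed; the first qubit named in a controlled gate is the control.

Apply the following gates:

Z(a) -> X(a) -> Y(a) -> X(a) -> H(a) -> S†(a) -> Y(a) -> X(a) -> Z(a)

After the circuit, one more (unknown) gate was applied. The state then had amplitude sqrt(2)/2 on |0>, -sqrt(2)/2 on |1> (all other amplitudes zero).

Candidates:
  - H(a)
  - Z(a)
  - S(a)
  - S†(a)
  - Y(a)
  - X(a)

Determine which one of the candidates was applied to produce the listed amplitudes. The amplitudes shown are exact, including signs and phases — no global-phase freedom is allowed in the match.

It was S(a) that produced the state shown.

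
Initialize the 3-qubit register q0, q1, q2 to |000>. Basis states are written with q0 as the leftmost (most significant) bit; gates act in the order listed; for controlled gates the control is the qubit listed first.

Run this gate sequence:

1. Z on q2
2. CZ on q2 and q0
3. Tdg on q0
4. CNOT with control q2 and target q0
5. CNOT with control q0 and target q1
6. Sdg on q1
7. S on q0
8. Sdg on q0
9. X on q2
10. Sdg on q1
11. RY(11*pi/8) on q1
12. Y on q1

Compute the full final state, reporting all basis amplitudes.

The final amplitudes are -I*sin(5*pi/16) on |001>, -I*cos(5*pi/16) on |011>, and 0 on every other basis state. Key observation: steps 7-8 multiply out to the identity, so the circuit reduces to the remaining gates.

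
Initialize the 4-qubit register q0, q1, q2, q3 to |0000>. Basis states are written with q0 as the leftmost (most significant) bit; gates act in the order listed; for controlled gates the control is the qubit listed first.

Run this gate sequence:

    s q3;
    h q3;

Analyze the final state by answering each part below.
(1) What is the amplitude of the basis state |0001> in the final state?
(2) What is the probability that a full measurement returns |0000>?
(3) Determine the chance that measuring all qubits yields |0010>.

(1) The amplitude on |0001> is sqrt(2)/2.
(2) Outcome |0000> occurs with probability 1/2.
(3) Outcome |0010> occurs with probability 0.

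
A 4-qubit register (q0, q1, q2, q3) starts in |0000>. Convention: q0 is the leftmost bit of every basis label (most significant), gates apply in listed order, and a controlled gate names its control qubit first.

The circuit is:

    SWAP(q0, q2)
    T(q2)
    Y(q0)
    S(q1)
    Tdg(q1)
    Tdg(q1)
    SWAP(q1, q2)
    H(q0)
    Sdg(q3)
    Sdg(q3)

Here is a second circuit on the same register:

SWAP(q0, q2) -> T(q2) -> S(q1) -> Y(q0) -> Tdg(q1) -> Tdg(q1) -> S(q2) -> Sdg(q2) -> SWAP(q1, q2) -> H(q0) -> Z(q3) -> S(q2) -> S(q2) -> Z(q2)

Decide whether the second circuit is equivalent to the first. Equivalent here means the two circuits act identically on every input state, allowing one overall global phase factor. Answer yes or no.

Yes — the two circuits implement the same unitary up to a global phase.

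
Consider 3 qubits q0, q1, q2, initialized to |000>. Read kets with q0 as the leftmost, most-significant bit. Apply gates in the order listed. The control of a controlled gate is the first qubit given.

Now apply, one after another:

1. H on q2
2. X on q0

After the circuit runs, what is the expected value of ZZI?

The observable ZZI averages to -1.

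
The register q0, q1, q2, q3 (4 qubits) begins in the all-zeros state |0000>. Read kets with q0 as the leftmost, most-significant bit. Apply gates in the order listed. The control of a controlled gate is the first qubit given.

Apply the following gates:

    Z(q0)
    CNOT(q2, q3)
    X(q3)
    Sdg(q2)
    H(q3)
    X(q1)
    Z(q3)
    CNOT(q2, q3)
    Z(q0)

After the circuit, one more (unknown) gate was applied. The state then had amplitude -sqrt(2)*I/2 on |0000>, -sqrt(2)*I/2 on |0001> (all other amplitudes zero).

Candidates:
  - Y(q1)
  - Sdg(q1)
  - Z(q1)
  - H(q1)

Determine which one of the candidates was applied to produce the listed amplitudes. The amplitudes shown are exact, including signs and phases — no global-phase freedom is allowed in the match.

The applied gate was Y(q1).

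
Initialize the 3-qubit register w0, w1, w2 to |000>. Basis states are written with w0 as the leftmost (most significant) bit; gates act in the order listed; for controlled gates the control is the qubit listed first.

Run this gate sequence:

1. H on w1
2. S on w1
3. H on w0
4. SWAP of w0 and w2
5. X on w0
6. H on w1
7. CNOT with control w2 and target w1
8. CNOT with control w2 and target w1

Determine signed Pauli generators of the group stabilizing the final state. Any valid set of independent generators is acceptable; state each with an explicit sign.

The stabilizer group can be generated by -IYI, +IIX, -ZII, among other valid generating sets.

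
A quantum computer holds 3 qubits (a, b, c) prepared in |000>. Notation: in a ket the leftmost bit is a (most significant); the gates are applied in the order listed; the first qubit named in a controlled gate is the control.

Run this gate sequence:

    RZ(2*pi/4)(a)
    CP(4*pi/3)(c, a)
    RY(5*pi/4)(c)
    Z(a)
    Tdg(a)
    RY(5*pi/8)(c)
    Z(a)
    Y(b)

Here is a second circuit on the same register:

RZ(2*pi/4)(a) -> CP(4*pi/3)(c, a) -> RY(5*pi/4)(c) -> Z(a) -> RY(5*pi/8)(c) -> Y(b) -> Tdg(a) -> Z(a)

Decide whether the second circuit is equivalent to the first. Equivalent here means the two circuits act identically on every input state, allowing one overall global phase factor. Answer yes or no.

Yes: on every input state the two circuits agree up to one overall phase factor.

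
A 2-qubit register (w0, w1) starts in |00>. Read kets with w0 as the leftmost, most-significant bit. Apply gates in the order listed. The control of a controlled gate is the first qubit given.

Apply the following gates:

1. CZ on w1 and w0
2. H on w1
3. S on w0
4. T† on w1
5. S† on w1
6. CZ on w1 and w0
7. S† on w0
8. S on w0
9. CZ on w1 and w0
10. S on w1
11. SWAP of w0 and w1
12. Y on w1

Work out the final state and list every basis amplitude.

The resulting statevector has amplitude 0 on |00>, sqrt(2)*I/2 on |01>, 0 on |10>, sqrt(2)*exp(I*pi/4)/2 on |11>. Key observation: steps 5-10 multiply out to the identity, so the circuit reduces to the remaining gates.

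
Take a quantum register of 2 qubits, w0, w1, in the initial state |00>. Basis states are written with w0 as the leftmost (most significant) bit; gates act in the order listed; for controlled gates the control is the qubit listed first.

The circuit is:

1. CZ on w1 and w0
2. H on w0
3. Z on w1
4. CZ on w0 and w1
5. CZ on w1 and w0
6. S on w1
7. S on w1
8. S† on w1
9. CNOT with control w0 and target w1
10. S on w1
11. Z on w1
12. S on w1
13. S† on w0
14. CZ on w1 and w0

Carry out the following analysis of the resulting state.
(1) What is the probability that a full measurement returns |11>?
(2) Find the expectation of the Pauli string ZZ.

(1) A full measurement returns |11> with probability 1/2.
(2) The observable ZZ averages to 1.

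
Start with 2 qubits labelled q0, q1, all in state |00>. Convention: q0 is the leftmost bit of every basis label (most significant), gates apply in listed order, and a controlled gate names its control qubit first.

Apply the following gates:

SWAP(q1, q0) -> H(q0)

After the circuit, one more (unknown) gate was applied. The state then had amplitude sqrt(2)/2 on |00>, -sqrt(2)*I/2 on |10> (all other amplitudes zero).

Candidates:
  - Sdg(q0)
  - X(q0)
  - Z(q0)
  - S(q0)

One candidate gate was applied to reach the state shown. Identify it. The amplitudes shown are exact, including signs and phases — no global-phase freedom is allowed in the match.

The applied gate was Sdg(q0).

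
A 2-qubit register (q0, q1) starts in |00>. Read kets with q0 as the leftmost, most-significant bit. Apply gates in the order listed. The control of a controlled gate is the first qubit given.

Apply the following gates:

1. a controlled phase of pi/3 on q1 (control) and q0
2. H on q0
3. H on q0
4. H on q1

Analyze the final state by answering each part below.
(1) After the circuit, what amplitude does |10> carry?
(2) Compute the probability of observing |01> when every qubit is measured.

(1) The final state's coefficient on |10> equals 0.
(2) A full measurement returns |01> with probability 1/2.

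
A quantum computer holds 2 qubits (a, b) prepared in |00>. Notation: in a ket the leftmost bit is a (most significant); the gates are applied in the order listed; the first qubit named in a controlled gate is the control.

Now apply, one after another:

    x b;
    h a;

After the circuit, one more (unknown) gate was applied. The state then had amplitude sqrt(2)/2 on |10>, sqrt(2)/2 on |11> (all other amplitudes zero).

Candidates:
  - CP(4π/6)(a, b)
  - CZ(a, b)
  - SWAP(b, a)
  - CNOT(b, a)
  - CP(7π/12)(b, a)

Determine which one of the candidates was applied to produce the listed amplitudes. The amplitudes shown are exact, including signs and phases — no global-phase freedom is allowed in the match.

It was SWAP(b, a) that produced the state shown.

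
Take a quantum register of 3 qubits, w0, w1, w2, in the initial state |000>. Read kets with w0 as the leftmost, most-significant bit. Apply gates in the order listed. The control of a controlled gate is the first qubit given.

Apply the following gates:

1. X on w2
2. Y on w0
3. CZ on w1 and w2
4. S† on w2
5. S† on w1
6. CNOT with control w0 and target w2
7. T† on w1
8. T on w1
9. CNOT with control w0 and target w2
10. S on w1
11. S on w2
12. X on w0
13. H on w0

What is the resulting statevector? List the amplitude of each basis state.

The resulting statevector has amplitude sqrt(2)*I/2 on |001>, sqrt(2)*I/2 on |101>, and 0 on every other basis state. Key observation: gates 4-11 undo each other exactly, leaving only the rest of the circuit to track.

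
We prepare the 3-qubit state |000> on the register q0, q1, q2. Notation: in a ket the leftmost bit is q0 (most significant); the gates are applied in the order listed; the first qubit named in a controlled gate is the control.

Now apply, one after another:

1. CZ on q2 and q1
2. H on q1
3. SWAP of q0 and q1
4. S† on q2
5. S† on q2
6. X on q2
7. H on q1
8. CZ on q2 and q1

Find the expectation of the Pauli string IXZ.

The expectation value of IXZ is 1.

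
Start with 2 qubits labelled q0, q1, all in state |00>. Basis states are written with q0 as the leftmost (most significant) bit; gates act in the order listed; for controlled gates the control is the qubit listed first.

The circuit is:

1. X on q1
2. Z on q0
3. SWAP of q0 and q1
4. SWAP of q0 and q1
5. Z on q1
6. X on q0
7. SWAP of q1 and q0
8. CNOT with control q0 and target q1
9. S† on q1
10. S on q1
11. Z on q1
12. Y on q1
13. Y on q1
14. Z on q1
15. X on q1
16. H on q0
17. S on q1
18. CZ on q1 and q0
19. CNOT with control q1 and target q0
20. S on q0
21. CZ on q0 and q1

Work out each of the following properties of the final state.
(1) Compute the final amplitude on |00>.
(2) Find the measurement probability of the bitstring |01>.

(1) The final state's coefficient on |00> equals 0. Key observation: the block from step 11 through step 14 cancels to the identity and can be dropped.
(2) Outcome |01> occurs with probability 1/2.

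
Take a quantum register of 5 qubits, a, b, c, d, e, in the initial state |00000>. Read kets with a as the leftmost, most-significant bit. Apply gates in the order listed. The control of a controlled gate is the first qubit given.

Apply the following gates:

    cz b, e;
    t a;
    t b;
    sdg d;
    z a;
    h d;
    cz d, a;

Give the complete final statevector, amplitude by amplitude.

The resulting statevector has amplitude sqrt(2)/2 on |00000>, sqrt(2)/2 on |00010>, and 0 on every other basis state.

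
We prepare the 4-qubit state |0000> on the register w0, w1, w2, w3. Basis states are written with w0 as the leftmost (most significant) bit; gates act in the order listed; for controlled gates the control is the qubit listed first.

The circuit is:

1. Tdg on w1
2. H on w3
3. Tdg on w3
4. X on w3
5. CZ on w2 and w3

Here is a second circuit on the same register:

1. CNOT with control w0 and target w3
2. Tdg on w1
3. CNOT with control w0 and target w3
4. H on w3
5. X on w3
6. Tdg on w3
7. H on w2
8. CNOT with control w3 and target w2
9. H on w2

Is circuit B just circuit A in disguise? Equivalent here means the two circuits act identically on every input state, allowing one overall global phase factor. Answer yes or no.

No — the two circuits implement different unitaries, even allowing a global phase.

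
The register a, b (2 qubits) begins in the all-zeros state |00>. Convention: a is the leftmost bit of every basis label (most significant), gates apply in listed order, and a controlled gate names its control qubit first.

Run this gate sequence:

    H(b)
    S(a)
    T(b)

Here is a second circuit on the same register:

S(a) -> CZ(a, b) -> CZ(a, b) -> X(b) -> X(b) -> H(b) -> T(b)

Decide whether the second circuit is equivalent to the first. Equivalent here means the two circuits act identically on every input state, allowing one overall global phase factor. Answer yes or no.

Yes: on every input state the two circuits agree up to one overall phase factor.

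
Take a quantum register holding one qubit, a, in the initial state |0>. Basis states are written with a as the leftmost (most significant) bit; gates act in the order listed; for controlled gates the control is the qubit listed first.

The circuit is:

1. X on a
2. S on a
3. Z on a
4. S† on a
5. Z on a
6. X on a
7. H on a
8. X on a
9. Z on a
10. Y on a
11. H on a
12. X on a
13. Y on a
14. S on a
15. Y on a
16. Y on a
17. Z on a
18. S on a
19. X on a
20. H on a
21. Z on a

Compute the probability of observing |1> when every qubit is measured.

The probability of measuring |1> is 1/2.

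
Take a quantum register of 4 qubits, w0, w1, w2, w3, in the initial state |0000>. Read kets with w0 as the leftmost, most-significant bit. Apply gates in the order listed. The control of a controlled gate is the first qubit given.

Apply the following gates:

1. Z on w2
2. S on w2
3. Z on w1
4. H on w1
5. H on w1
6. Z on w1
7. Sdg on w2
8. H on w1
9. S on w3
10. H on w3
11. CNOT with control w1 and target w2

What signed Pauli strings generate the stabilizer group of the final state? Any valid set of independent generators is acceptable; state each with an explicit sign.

The final state is stabilized by the group generated by +IXXI, +IIIX, +ZIII, +IZZI; other independent generating sets are equally valid. Key observation: steps 2-7 multiply out to the identity, so the circuit reduces to the remaining gates.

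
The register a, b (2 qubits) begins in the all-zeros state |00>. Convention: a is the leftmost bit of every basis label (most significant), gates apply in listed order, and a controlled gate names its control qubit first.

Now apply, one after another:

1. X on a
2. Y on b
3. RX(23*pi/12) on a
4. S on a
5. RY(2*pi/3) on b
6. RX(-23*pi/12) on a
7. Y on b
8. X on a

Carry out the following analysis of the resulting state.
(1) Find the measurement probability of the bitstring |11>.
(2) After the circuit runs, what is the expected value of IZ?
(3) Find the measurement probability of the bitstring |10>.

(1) Outcome |11> occurs with probability 3/16 - 3*sqrt(3)/32.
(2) The observable IZ averages to -1/2.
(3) Outcome |10> occurs with probability 1/16 - sqrt(3)/32.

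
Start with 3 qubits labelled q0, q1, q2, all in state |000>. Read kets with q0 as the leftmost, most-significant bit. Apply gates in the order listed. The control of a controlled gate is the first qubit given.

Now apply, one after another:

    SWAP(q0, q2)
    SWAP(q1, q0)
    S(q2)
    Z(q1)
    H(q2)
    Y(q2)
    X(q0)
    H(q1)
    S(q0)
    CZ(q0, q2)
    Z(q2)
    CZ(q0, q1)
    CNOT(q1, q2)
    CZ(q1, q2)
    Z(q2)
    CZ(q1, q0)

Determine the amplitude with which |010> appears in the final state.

|010> carries amplitude 0 in the final state.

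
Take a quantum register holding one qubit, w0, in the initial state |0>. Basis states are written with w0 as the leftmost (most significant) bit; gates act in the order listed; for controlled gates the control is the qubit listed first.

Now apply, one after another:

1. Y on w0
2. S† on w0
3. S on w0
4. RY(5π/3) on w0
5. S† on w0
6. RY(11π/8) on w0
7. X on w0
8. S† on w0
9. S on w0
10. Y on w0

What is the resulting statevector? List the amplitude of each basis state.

After the circuit, the state carries amplitude cos(5*pi/16)/2 - sqrt(3)*I*sin(5*pi/16)/2 on |0>, sin(5*pi/16)/2 + sqrt(3)*I*cos(5*pi/16)/2 on |1>.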